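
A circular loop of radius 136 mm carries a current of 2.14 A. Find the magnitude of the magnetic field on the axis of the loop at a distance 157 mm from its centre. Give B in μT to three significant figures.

B ≈ 2.78 μT

On the axis of a circular loop, B = μ₀IR² / [2(R²+z²)^(3/2)].
R² + z² = (0.136)² + (0.157)² = 0.04315 m², and (R²+z²)^(3/2) = 8.96×10⁻³ m³.
B = (4π×10⁻⁷ × 2.14 × 0.0185) / (2 × 8.96×10⁻³) = 2.78×10⁻⁶ T.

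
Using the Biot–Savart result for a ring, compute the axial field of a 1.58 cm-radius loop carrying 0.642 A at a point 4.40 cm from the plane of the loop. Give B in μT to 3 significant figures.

On the axis of a circular loop, B = μ₀IR² / [2(R²+z²)^(3/2)].
R² + z² = (0.0158)² + (0.044)² = 0.002186 m², and (R²+z²)^(3/2) = 1.02×10⁻⁴ m³.
B = (4π×10⁻⁷ × 0.642 × 0.0002496) / (2 × 1.02×10⁻⁴) = 9.86×10⁻⁷ T.

B ≈ 0.986 μT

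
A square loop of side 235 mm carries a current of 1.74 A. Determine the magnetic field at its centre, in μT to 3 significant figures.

Each side is a finite straight segment at perpendicular distance d = a/(2 tan(π/4)) = 0.1175 m from the centre, with end-angles ±π/4.
One side contributes B₁ = (μ₀I/4πd)·2 sin(π/4) = 2.09×10⁻⁶ T.
All 4 sides add in the same direction: B = 4 × 2.09×10⁻⁶ = 8.38×10⁻⁶ T.

B ≈ 8.38 μT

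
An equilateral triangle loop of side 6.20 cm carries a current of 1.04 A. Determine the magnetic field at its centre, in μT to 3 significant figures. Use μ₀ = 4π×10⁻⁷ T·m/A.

Each side is a finite straight segment at perpendicular distance d = a/(2 tan(π/3)) = 0.0179 m from the centre, with end-angles ±π/3.
One side contributes B₁ = (μ₀I/4πd)·2 sin(π/3) = 1.01×10⁻⁵ T.
All 3 sides add in the same direction: B = 3 × 1.01×10⁻⁵ = 3.02×10⁻⁵ T.

B ≈ 30.2 μT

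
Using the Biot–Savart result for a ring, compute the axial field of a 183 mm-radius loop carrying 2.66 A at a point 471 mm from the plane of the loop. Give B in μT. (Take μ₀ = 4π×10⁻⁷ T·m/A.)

On the axis of a circular loop, B = μ₀IR² / [2(R²+z²)^(3/2)].
R² + z² = (0.183)² + (0.471)² = 0.2553 m², and (R²+z²)^(3/2) = 0.129 m³.
B = (4π×10⁻⁷ × 2.66 × 0.03349) / (2 × 0.129) = 4.34×10⁻⁷ T.

B ≈ 0.434 μT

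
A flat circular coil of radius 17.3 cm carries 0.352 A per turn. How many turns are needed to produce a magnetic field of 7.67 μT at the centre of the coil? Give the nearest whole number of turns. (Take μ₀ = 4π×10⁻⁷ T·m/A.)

For an N-turn coil, B = Nμ₀I/(2R). A single turn gives B₁ = 1.28×10⁻⁶ T with R = 0.173 m.
N = B/B₁ = 7.67×10⁻⁶ / 1.28×10⁻⁶ = 6.00.

N = 6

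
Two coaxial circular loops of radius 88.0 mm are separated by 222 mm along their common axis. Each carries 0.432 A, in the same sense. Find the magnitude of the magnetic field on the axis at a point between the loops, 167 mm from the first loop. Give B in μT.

B ≈ 2.19 μT

Each loop contributes B = μ₀IR²/[2(R²+z²)^(3/2)] on the axis, with z measured from that loop.
Loop 1 (z = 0.167 m): B₁ = 3.13×10⁻⁷ T. Loop 2 (z = 0.055 m): B₂ = 1.88×10⁻⁶ T.
The fields add: B = B₁ + B₂ = 2.19×10⁻⁶ T.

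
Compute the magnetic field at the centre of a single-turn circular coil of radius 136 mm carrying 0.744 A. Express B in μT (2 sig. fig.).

At the centre of a circular loop the Biot–Savart law gives B = μ₀I/(2R).
B = (4π×10⁻⁷ × 0.744) / (2 × 0.136) = 3.44×10⁻⁶ T.

B ≈ 3.4 μT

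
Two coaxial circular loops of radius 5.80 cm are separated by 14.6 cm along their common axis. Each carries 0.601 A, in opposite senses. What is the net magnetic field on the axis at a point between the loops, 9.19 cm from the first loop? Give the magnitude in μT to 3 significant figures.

Each loop contributes B = μ₀IR²/[2(R²+z²)^(3/2)] on the axis, with z measured from that loop.
Loop 1 (z = 0.0919 m): B₁ = 9.90×10⁻⁷ T. Loop 2 (z = 0.0541 m): B₂ = 2.55×10⁻⁶ T.
The fields oppose: B = |B₁ − B₂| = 1.56×10⁻⁶ T.

B ≈ 1.56 μT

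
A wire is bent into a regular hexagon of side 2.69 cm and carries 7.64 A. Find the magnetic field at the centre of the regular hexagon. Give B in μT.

Each side is a finite straight segment at perpendicular distance d = a/(2 tan(π/6)) = 0.0233 m from the centre, with end-angles ±π/6.
One side contributes B₁ = (μ₀I/4πd)·2 sin(π/6) = 3.28×10⁻⁵ T.
All 6 sides add in the same direction: B = 6 × 3.28×10⁻⁵ = 1.97×10⁻⁴ T.

B ≈ 197 μT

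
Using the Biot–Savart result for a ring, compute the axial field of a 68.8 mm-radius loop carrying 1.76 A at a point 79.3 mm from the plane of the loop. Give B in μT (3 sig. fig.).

B ≈ 4.52 μT

On the axis of a circular loop, B = μ₀IR² / [2(R²+z²)^(3/2)].
R² + z² = (0.0688)² + (0.0793)² = 0.01102 m², and (R²+z²)^(3/2) = 1.16×10⁻³ m³.
B = (4π×10⁻⁷ × 1.76 × 0.004733) / (2 × 1.16×10⁻³) = 4.52×10⁻⁶ T.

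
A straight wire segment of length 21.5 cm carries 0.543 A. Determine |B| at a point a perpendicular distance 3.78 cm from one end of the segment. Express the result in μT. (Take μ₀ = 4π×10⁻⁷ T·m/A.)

For a finite straight segment, B = (μ₀I/4πd)(sinθ₁ + sinθ₂), where θ₁, θ₂ are the angles from the perpendicular to each end.
The perpendicular foot is at one end, so the two end-offsets along the wire are 0 and L = 0.215 m.
sinθ₁ = 0/√(0²+0.0378²) = 0.0000; sinθ₂ = 0.215/√(0.215²+0.0378²) = 0.9849.
B = (4π×10⁻⁷ × 0.543) / (4π × 0.0378) × (0.0000 + 0.9849) = 1.41×10⁻⁶ T.

B ≈ 1.41 μT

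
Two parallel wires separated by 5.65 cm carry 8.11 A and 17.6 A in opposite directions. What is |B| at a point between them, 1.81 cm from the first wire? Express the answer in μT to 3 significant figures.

Each long wire gives B = μ₀I/(2πd). Distances are d₁ = 0.0181 m and d₂ = 0.0384 m.
B₁ = 8.96×10⁻⁵ T, B₂ = 9.17×10⁻⁵ T.
Between antiparallel currents both contributions point the same way, so they add. B = B₁ + B₂ = 8.96×10⁻⁵ + 9.17×10⁻⁵ = 1.81×10⁻⁴ T.

B ≈ 181 μT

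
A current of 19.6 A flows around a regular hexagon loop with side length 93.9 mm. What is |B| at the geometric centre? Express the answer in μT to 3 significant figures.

Each side is a finite straight segment at perpendicular distance d = a/(2 tan(π/6)) = 0.08132 m from the centre, with end-angles ±π/6.
One side contributes B₁ = (μ₀I/4πd)·2 sin(π/6) = 2.41×10⁻⁵ T.
All 6 sides add in the same direction: B = 6 × 2.41×10⁻⁵ = 1.45×10⁻⁴ T.

B ≈ 145 μT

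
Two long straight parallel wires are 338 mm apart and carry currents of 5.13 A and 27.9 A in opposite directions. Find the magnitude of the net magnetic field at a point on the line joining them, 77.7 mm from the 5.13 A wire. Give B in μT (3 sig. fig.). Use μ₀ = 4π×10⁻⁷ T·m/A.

B ≈ 34.6 μT

Each long wire gives B = μ₀I/(2πd). Distances are d₁ = 0.0777 m and d₂ = 0.2603 m.
B₁ = 1.32×10⁻⁵ T, B₂ = 2.14×10⁻⁵ T.
Between antiparallel currents both contributions point the same way, so they add. B = B₁ + B₂ = 1.32×10⁻⁵ + 2.14×10⁻⁵ = 3.46×10⁻⁵ T.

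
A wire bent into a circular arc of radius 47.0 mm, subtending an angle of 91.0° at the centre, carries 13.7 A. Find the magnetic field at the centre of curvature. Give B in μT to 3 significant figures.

B ≈ 46.3 μT

The Biot–Savart field of a circular arc at its centre is B = μ₀Iφ/(4πR), with φ = 1.588 rad.
B = (4π×10⁻⁷ × 13.7 × 1.588) / (4π × 0.047) = 4.63×10⁻⁵ T.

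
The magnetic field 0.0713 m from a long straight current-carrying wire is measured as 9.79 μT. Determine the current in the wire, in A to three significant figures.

For a long straight wire B = μ₀I/(2πd), so I = 2πdB/μ₀.
I = 2π × 0.0713 × 9.79×10⁻⁶ / (4π×10⁻⁷) = 3.49 A.

I ≈ 3.49 A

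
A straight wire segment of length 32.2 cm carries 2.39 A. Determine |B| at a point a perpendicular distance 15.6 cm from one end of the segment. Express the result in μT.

B ≈ 1.38 μT

For a finite straight segment, B = (μ₀I/4πd)(sinθ₁ + sinθ₂), where θ₁, θ₂ are the angles from the perpendicular to each end.
The perpendicular foot is at one end, so the two end-offsets along the wire are 0 and L = 0.322 m.
sinθ₁ = 0/√(0²+0.156²) = 0.0000; sinθ₂ = 0.322/√(0.322²+0.156²) = 0.8999.
B = (4π×10⁻⁷ × 2.39) / (4π × 0.156) × (0.0000 + 0.8999) = 1.38×10⁻⁶ T.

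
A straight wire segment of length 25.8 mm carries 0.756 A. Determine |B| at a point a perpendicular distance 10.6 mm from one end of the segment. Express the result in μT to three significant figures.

B ≈ 6.60 μT

For a finite straight segment, B = (μ₀I/4πd)(sinθ₁ + sinθ₂), where θ₁, θ₂ are the angles from the perpendicular to each end.
The perpendicular foot is at one end, so the two end-offsets along the wire are 0 and L = 0.0258 m.
sinθ₁ = 0/√(0²+0.0106²) = 0.0000; sinθ₂ = 0.0258/√(0.0258²+0.0106²) = 0.9250.
B = (4π×10⁻⁷ × 0.756) / (4π × 0.0106) × (0.0000 + 0.9250) = 6.60×10⁻⁶ T.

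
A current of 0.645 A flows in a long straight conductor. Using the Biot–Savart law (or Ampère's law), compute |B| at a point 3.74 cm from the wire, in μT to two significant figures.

B ≈ 3.4 μT

For an infinitely long straight wire, B = μ₀I/(2πd).
B = (4π×10⁻⁷ × 0.645) / (2π × 0.0374) = 3.45×10⁻⁶ T.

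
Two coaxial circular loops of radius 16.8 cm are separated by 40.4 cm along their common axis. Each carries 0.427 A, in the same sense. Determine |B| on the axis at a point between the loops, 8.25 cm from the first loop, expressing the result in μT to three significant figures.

B ≈ 1.31 μT

Each loop contributes B = μ₀IR²/[2(R²+z²)^(3/2)] on the axis, with z measured from that loop.
Loop 1 (z = 0.0825 m): B₁ = 1.15×10⁻⁶ T. Loop 2 (z = 0.3215 m): B₂ = 1.59×10⁻⁷ T.
The fields add: B = B₁ + B₂ = 1.31×10⁻⁶ T.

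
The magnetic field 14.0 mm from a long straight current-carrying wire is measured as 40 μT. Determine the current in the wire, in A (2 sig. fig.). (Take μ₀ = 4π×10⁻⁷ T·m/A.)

For a long straight wire B = μ₀I/(2πd), so I = 2πdB/μ₀.
I = 2π × 0.014 × 4.00×10⁻⁵ / (4π×10⁻⁷) = 2.80 A.

I ≈ 2.8 A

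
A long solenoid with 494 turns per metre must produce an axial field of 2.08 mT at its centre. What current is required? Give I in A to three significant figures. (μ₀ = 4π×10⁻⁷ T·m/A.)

I ≈ 3.35 A

Inside a long solenoid B = μ₀nI with n = 494 m⁻¹, so I = B/(μ₀n).
I = 2.08×10⁻³ / (4π×10⁻⁷ × 494) = 3.35 A.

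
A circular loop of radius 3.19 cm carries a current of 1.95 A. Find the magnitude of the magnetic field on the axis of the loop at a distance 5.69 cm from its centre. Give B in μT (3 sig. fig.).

B ≈ 4.49 μT

On the axis of a circular loop, B = μ₀IR² / [2(R²+z²)^(3/2)].
R² + z² = (0.0319)² + (0.0569)² = 0.004255 m², and (R²+z²)^(3/2) = 2.78×10⁻⁴ m³.
B = (4π×10⁻⁷ × 1.95 × 0.001018) / (2 × 2.78×10⁻⁴) = 4.49×10⁻⁶ T.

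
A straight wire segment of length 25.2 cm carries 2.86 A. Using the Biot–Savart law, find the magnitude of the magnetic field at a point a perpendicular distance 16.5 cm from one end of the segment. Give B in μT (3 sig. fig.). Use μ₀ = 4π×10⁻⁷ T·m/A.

B ≈ 1.45 μT

For a finite straight segment, B = (μ₀I/4πd)(sinθ₁ + sinθ₂), where θ₁, θ₂ are the angles from the perpendicular to each end.
The perpendicular foot is at one end, so the two end-offsets along the wire are 0 and L = 0.252 m.
sinθ₁ = 0/√(0²+0.165²) = 0.0000; sinθ₂ = 0.252/√(0.252²+0.165²) = 0.8366.
B = (4π×10⁻⁷ × 2.86) / (4π × 0.165) × (0.0000 + 0.8366) = 1.45×10⁻⁶ T.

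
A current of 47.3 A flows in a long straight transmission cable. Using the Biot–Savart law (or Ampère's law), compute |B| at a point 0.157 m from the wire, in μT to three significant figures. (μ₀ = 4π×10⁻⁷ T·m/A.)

B ≈ 60.3 μT

For an infinitely long straight wire, B = μ₀I/(2πd).
B = (4π×10⁻⁷ × 47.3) / (2π × 0.157) = 6.03×10⁻⁵ T.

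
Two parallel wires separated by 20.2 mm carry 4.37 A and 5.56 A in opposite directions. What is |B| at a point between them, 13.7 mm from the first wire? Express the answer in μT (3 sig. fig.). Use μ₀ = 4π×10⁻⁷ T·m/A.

Each long wire gives B = μ₀I/(2πd). Distances are d₁ = 0.0137 m and d₂ = 0.0065 m.
B₁ = 6.38×10⁻⁵ T, B₂ = 1.71×10⁻⁴ T.
Between antiparallel currents both contributions point the same way, so they add. B = B₁ + B₂ = 6.38×10⁻⁵ + 1.71×10⁻⁴ = 2.35×10⁻⁴ T.

B ≈ 235 μT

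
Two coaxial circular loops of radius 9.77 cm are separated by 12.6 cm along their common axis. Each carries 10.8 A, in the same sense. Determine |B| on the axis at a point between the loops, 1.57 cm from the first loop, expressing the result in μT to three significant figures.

Each loop contributes B = μ₀IR²/[2(R²+z²)^(3/2)] on the axis, with z measured from that loop.
Loop 1 (z = 0.0157 m): B₁ = 6.68×10⁻⁵ T. Loop 2 (z = 0.1103 m): B₂ = 2.02×10⁻⁵ T.
The fields add: B = B₁ + B₂ = 8.71×10⁻⁵ T.

B ≈ 87.1 μT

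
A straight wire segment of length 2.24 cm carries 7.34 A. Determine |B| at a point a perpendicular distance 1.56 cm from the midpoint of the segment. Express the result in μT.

For a finite straight segment, B = (μ₀I/4πd)(sinθ₁ + sinθ₂), where θ₁, θ₂ are the angles from the perpendicular to each end.
The perpendicular from the point meets the wire at its midpoint, so each end is L/2 = 0.0112 m away along the wire.
sinθ₁ = 0.0112/√(0.0112²+0.0156²) = 0.5832; sinθ₂ = 0.0112/√(0.0112²+0.0156²) = 0.5832.
B = (4π×10⁻⁷ × 7.34) / (4π × 0.0156) × (0.5832 + 0.5832) = 5.49×10⁻⁵ T.

B ≈ 54.9 μT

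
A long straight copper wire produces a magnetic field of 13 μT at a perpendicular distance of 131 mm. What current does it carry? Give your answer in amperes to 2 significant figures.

For a long straight wire B = μ₀I/(2πd), so I = 2πdB/μ₀.
I = 2π × 0.131 × 1.30×10⁻⁵ / (4π×10⁻⁷) = 8.51 A.

I ≈ 8.5 A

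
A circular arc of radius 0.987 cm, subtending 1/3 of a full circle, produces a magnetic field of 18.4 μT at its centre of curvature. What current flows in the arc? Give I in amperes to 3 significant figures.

I ≈ 0.867 A

For a circular arc, B = μ₀Iφ/(4πR) with φ in radians; here φ = 2.094 rad.
So I = 4πRB/(μ₀φ) = 4π × 0.00987 × 1.84×10⁻⁵ / (4π×10⁻⁷ × 2.094) = 0.867 A.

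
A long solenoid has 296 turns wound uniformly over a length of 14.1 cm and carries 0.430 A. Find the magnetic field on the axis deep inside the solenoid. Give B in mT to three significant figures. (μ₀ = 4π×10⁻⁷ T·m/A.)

Inside a long solenoid, B = μ₀nI with n = 2099 turns/m.
B = 4π×10⁻⁷ × 2099 × 0.430 = 1.13×10⁻³ T.

B ≈ 1.13 mT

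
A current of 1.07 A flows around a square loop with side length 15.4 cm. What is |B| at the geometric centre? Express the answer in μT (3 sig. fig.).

B ≈ 7.86 μT

Each side is a finite straight segment at perpendicular distance d = a/(2 tan(π/4)) = 0.077 m from the centre, with end-angles ±π/4.
One side contributes B₁ = (μ₀I/4πd)·2 sin(π/4) = 1.97×10⁻⁶ T.
All 4 sides add in the same direction: B = 4 × 1.97×10⁻⁶ = 7.86×10⁻⁶ T.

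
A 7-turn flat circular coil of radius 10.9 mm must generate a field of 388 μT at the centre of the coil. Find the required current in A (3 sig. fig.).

For an N-turn coil, B = Nμ₀I/(2R) with R = 0.0109 m, so I = 2RB/(Nμ₀) = 2 × 0.0109 × 3.88×10⁻⁴ / (7 × 4π×10⁻⁷) = 0.962 A.

I ≈ 0.962 A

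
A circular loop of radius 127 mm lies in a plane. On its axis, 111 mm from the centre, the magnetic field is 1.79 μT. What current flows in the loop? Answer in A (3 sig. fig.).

I ≈ 0.848 A

On the axis of a loop, B = μ₀IR²/[2(R²+z²)^(3/2)], so I = 2B(R²+z²)^(3/2)/(μ₀R²).
R² + z² = 0.01613 + 0.01232 = 0.02845 m²; raised to 3/2 gives 4.80×10⁻³ m³.
I = 2 × 1.79×10⁻⁶ × 4.80×10⁻³ / (1.26×10⁻⁶ × 0.01613) = 0.848 A.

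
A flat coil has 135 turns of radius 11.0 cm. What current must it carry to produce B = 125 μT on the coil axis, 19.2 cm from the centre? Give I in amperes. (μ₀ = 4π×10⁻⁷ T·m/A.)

I ≈ 1.32 A

For an N-turn coil, B = Nμ₀IR²/[2(R²+z²)^(3/2)] with R = 0.11 m, z = 0.192 m, so I = 2B(R²+z²)^(3/2)/(Nμ₀R²) = 2 × 1.25×10⁻⁴ × 1.08×10⁻² / (135 × 4π×10⁻⁷ × 0.0121) = 1.32 A.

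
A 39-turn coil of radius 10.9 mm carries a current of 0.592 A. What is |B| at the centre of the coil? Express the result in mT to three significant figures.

B ≈ 1.33 mT

For an N-turn flat coil, B = Nμ₀I/(2R) with R = 0.0109 m.
B = 39 × 3.41×10⁻⁵ T = 1.33×10⁻³ T.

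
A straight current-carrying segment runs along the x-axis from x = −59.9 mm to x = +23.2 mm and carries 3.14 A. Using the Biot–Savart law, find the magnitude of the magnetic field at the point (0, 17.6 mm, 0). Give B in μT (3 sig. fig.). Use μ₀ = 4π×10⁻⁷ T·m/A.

For a finite straight segment, B = (μ₀I/4πd)(sinθ₁ + sinθ₂), where θ₁, θ₂ are the angles from the perpendicular to each end.
The perpendicular distance is d = 0.0176 m; the end-offsets along the wire are a = 0.0599 m and b = 0.0232 m.
sinθ₁ = 0.0599/√(0.0599²+0.0176²) = 0.9594; sinθ₂ = 0.0232/√(0.0232²+0.0176²) = 0.7967.
B = (4π×10⁻⁷ × 3.14) / (4π × 0.0176) × (0.9594 + 0.7967) = 3.13×10⁻⁵ T.

B ≈ 31.3 μT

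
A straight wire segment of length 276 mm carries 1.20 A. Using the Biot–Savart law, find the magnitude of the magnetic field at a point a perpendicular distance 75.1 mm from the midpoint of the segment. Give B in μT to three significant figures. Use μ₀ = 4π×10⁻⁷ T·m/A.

B ≈ 2.81 μT

For a finite straight segment, B = (μ₀I/4πd)(sinθ₁ + sinθ₂), where θ₁, θ₂ are the angles from the perpendicular to each end.
The perpendicular from the point meets the wire at its midpoint, so each end is L/2 = 0.138 m away along the wire.
sinθ₁ = 0.138/√(0.138²+0.0751²) = 0.8784; sinθ₂ = 0.138/√(0.138²+0.0751²) = 0.8784.
B = (4π×10⁻⁷ × 1.20) / (4π × 0.0751) × (0.8784 + 0.8784) = 2.81×10⁻⁶ T.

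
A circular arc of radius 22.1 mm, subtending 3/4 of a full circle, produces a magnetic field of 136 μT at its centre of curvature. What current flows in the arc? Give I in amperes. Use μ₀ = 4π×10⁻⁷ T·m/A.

I ≈ 6.38 A

For a circular arc, B = μ₀Iφ/(4πR) with φ in radians; here φ = 4.712 rad.
So I = 4πRB/(μ₀φ) = 4π × 0.0221 × 1.36×10⁻⁴ / (4π×10⁻⁷ × 4.712) = 6.38 A.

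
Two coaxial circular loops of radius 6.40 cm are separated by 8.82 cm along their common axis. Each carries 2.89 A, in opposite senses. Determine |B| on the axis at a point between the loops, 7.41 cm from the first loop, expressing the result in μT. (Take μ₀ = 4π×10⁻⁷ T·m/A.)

B ≈ 18.5 μT

Each loop contributes B = μ₀IR²/[2(R²+z²)^(3/2)] on the axis, with z measured from that loop.
Loop 1 (z = 0.0741 m): B₁ = 7.92×10⁻⁶ T. Loop 2 (z = 0.0141 m): B₂ = 2.64×10⁻⁵ T.
The fields oppose: B = |B₁ − B₂| = 1.85×10⁻⁵ T.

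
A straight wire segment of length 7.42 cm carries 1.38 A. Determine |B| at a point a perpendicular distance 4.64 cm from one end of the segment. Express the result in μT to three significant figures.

For a finite straight segment, B = (μ₀I/4πd)(sinθ₁ + sinθ₂), where θ₁, θ₂ are the angles from the perpendicular to each end.
The perpendicular foot is at one end, so the two end-offsets along the wire are 0 and L = 0.0742 m.
sinθ₁ = 0/√(0²+0.0464²) = 0.0000; sinθ₂ = 0.0742/√(0.0742²+0.0464²) = 0.8479.
B = (4π×10⁻⁷ × 1.38) / (4π × 0.0464) × (0.0000 + 0.8479) = 2.52×10⁻⁶ T.

B ≈ 2.52 μT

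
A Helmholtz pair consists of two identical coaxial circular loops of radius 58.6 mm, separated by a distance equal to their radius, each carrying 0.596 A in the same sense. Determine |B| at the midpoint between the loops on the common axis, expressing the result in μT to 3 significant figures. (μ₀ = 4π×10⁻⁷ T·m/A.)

B ≈ 9.15 μT

Each loop contributes B = μ₀IR²/[2(R²+z²)^(3/2)] on the axis, with z measured from that loop.
Loop 1 (z = 0.0293 m): B₁ = 4.57×10⁻⁶ T. Loop 2 (z = 0.0293 m): B₂ = 4.57×10⁻⁶ T.
The fields add: B = B₁ + B₂ = 9.15×10⁻⁶ T.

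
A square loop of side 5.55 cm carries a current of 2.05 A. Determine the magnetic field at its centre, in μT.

B ≈ 41.8 μT

Each side is a finite straight segment at perpendicular distance d = a/(2 tan(π/4)) = 0.02775 m from the centre, with end-angles ±π/4.
One side contributes B₁ = (μ₀I/4πd)·2 sin(π/4) = 1.04×10⁻⁵ T.
All 4 sides add in the same direction: B = 4 × 1.04×10⁻⁵ = 4.18×10⁻⁵ T.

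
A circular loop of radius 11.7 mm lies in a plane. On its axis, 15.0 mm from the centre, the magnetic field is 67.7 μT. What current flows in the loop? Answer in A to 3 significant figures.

I ≈ 5.42 A

On the axis of a loop, B = μ₀IR²/[2(R²+z²)^(3/2)], so I = 2B(R²+z²)^(3/2)/(μ₀R²).
R² + z² = 0.0001369 + 0.000225 = 0.0003619 m²; raised to 3/2 gives 6.88×10⁻⁶ m³.
I = 2 × 6.77×10⁻⁵ × 6.88×10⁻⁶ / (1.26×10⁻⁶ × 0.0001369) = 5.42 A.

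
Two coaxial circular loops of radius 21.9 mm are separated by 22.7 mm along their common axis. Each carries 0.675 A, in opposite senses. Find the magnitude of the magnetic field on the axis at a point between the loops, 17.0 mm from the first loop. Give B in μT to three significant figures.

Each loop contributes B = μ₀IR²/[2(R²+z²)^(3/2)] on the axis, with z measured from that loop.
Loop 1 (z = 0.017 m): B₁ = 9.55×10⁻⁶ T. Loop 2 (z = 0.0057 m): B₂ = 1.76×10⁻⁵ T.
The fields oppose: B = |B₁ − B₂| = 8.01×10⁻⁶ T.

B ≈ 8.01 μT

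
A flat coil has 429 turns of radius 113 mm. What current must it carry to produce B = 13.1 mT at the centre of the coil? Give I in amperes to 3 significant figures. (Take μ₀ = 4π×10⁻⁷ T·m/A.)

For an N-turn coil, B = Nμ₀I/(2R) with R = 0.113 m, so I = 2RB/(Nμ₀) = 2 × 0.113 × 1.31×10⁻² / (429 × 4π×10⁻⁷) = 5.49 A.

I ≈ 5.49 A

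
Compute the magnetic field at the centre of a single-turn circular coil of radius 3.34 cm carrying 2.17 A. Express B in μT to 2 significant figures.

At the centre of a circular loop the Biot–Savart law gives B = μ₀I/(2R).
B = (4π×10⁻⁷ × 2.17) / (2 × 0.0334) = 4.08×10⁻⁵ T.

B ≈ 41 μT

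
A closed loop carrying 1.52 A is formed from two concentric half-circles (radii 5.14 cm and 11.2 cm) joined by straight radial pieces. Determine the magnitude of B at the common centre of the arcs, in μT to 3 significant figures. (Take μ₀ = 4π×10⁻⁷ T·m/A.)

B ≈ 5.03 μT

The radial connectors point toward the centre, so dl × r̂ = 0 and they contribute nothing.
Each semicircle gives μ₀I/(4R): inner arc 9.29×10⁻⁶ T, outer arc 4.26×10⁻⁶ T.
The two arcs carry current in opposite angular senses, so their fields oppose: B = |9.29×10⁻⁶ − 4.26×10⁻⁶| = 5.03×10⁻⁶ T.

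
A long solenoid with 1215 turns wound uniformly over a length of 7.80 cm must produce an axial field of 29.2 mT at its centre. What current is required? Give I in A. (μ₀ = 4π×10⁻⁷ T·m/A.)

Inside a long solenoid B = μ₀nI with n = 1.558×10⁴ m⁻¹, so I = B/(μ₀n).
I = 2.92×10⁻² / (4π×10⁻⁷ × 1.558×10⁴) = 1.49 A.

I ≈ 1.49 A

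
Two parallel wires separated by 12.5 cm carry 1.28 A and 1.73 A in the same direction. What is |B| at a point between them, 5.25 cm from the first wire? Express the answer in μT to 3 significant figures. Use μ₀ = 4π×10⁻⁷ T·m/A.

B ≈ 0.104 μT

Each long wire gives B = μ₀I/(2πd). Distances are d₁ = 0.0525 m and d₂ = 0.0725 m.
B₁ = 4.88×10⁻⁶ T, B₂ = 4.77×10⁻⁶ T.
Between parallel currents the two contributions point in opposite directions, so they subtract. B = |B₁ − B₂| = |4.88×10⁻⁶ − 4.77×10⁻⁶| = 1.04×10⁻⁷ T.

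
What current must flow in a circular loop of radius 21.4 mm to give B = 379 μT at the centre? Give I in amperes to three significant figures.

At the centre of a circular loop B = μ₀I/(2R), so I = 2RB/μ₀.
With R = 0.0214 m, I = 2 × 0.0214 × 3.79×10⁻⁴ / (4π×10⁻⁷) = 12.9 A.

I ≈ 12.9 A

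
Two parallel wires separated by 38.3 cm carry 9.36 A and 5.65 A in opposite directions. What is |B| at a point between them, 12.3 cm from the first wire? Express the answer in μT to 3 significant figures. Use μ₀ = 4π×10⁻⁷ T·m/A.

B ≈ 19.6 μT

Each long wire gives B = μ₀I/(2πd). Distances are d₁ = 0.123 m and d₂ = 0.26 m.
B₁ = 1.52×10⁻⁵ T, B₂ = 4.35×10⁻⁶ T.
Between antiparallel currents both contributions point the same way, so they add. B = B₁ + B₂ = 1.52×10⁻⁵ + 4.35×10⁻⁶ = 1.96×10⁻⁵ T.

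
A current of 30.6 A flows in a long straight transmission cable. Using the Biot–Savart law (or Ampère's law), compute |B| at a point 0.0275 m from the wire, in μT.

For an infinitely long straight wire, B = μ₀I/(2πd).
B = (4π×10⁻⁷ × 30.6) / (2π × 0.0275) = 2.23×10⁻⁴ T.

B ≈ 223 μT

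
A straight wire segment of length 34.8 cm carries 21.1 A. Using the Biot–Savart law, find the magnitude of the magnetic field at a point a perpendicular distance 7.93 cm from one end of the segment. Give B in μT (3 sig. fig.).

B ≈ 25.9 μT

For a finite straight segment, B = (μ₀I/4πd)(sinθ₁ + sinθ₂), where θ₁, θ₂ are the angles from the perpendicular to each end.
The perpendicular foot is at one end, so the two end-offsets along the wire are 0 and L = 0.348 m.
sinθ₁ = 0/√(0²+0.0793²) = 0.0000; sinθ₂ = 0.348/√(0.348²+0.0793²) = 0.9750.
B = (4π×10⁻⁷ × 21.1) / (4π × 0.0793) × (0.0000 + 0.9750) = 2.59×10⁻⁵ T.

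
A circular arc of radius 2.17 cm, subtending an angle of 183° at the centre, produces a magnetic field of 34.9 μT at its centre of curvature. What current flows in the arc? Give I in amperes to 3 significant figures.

I ≈ 2.37 A

For a circular arc, B = μ₀Iφ/(4πR) with φ in radians; here φ = 3.194 rad.
So I = 4πRB/(μ₀φ) = 4π × 0.0217 × 3.49×10⁻⁵ / (4π×10⁻⁷ × 3.194) = 2.37 A.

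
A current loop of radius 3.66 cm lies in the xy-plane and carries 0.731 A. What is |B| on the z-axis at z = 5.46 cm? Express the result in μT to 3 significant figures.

On the axis of a circular loop, B = μ₀IR² / [2(R²+z²)^(3/2)].
R² + z² = (0.0366)² + (0.0546)² = 0.004321 m², and (R²+z²)^(3/2) = 2.84×10⁻⁴ m³.
B = (4π×10⁻⁷ × 0.731 × 0.00134) / (2 × 2.84×10⁻⁴) = 2.17×10⁻⁶ T.

B ≈ 2.17 μT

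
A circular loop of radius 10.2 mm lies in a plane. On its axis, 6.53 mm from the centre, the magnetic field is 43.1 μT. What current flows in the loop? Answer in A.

On the axis of a loop, B = μ₀IR²/[2(R²+z²)^(3/2)], so I = 2B(R²+z²)^(3/2)/(μ₀R²).
R² + z² = 0.000104 + 4.264×10⁻⁵ = 0.0001467 m²; raised to 3/2 gives 1.78×10⁻⁶ m³.
I = 2 × 4.31×10⁻⁵ × 1.78×10⁻⁶ / (1.26×10⁻⁶ × 0.000104) = 1.17 A.

I ≈ 1.17 A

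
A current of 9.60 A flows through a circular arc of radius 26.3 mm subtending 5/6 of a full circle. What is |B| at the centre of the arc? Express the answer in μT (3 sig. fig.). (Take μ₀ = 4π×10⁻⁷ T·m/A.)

The Biot–Savart field of a circular arc at its centre is B = μ₀Iφ/(4πR), with φ = 5.236 rad.
B = (4π×10⁻⁷ × 9.60 × 5.236) / (4π × 0.0263) = 1.91×10⁻⁴ T.

B ≈ 191 μT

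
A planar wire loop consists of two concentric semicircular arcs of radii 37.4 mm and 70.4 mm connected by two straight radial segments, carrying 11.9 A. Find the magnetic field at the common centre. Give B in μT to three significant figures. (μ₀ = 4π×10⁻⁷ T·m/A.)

B ≈ 46.9 μT

The radial connectors point toward the centre, so dl × r̂ = 0 and they contribute nothing.
Each semicircle gives μ₀I/(4R): inner arc 1.00×10⁻⁴ T, outer arc 5.31×10⁻⁵ T.
The two arcs carry current in opposite angular senses, so their fields oppose: B = |1.00×10⁻⁴ − 5.31×10⁻⁵| = 4.69×10⁻⁵ T.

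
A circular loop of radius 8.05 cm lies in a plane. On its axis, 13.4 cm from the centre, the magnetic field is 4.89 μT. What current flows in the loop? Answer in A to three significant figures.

I ≈ 4.59 A

On the axis of a loop, B = μ₀IR²/[2(R²+z²)^(3/2)], so I = 2B(R²+z²)^(3/2)/(μ₀R²).
R² + z² = 0.00648 + 0.01796 = 0.02444 m²; raised to 3/2 gives 3.82×10⁻³ m³.
I = 2 × 4.89×10⁻⁶ × 3.82×10⁻³ / (1.26×10⁻⁶ × 0.00648) = 4.59 A.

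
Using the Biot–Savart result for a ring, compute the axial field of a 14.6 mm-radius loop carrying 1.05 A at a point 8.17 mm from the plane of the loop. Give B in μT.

B ≈ 30.0 μT

On the axis of a circular loop, B = μ₀IR² / [2(R²+z²)^(3/2)].
R² + z² = (0.0146)² + (0.00817)² = 0.0002799 m², and (R²+z²)^(3/2) = 4.68×10⁻⁶ m³.
B = (4π×10⁻⁷ × 1.05 × 0.0002132) / (2 × 4.68×10⁻⁶) = 3.00×10⁻⁵ T.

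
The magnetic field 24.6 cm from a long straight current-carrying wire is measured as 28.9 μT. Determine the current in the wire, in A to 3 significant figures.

I ≈ 35.5 A

For a long straight wire B = μ₀I/(2πd), so I = 2πdB/μ₀.
I = 2π × 0.246 × 2.89×10⁻⁵ / (4π×10⁻⁷) = 35.5 A.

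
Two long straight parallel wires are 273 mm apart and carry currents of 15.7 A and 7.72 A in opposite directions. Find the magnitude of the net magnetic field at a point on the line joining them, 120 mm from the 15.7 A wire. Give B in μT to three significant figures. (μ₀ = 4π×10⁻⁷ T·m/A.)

B ≈ 36.3 μT

Each long wire gives B = μ₀I/(2πd). Distances are d₁ = 0.12 m and d₂ = 0.153 m.
B₁ = 2.62×10⁻⁵ T, B₂ = 1.01×10⁻⁵ T.
Between antiparallel currents both contributions point the same way, so they add. B = B₁ + B₂ = 2.62×10⁻⁵ + 1.01×10⁻⁵ = 3.63×10⁻⁵ T.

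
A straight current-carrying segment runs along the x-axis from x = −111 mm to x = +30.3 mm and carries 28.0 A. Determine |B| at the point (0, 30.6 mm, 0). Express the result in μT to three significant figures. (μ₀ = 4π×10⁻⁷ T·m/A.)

For a finite straight segment, B = (μ₀I/4πd)(sinθ₁ + sinθ₂), where θ₁, θ₂ are the angles from the perpendicular to each end.
The perpendicular distance is d = 0.0306 m; the end-offsets along the wire are a = 0.111 m and b = 0.0303 m.
sinθ₁ = 0.111/√(0.111²+0.0306²) = 0.9640; sinθ₂ = 0.0303/√(0.0303²+0.0306²) = 0.7036.
B = (4π×10⁻⁷ × 28.0) / (4π × 0.0306) × (0.9640 + 0.7036) = 1.53×10⁻⁴ T.

B ≈ 153 μT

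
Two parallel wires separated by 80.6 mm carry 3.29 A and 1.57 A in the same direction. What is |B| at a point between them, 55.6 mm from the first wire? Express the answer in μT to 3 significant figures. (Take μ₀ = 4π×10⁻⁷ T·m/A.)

B ≈ 0.725 μT

Each long wire gives B = μ₀I/(2πd). Distances are d₁ = 0.0556 m and d₂ = 0.025 m.
B₁ = 1.18×10⁻⁵ T, B₂ = 1.26×10⁻⁵ T.
Between parallel currents the two contributions point in opposite directions, so they subtract. B = |B₁ − B₂| = |1.18×10⁻⁵ − 1.26×10⁻⁵| = 7.25×10⁻⁷ T.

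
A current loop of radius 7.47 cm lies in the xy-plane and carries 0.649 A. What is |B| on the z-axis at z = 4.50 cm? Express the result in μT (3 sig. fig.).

On the axis of a circular loop, B = μ₀IR² / [2(R²+z²)^(3/2)].
R² + z² = (0.0747)² + (0.045)² = 0.007605 m², and (R²+z²)^(3/2) = 6.63×10⁻⁴ m³.
B = (4π×10⁻⁷ × 0.649 × 0.00558) / (2 × 6.63×10⁻⁴) = 3.43×10⁻⁶ T.

B ≈ 3.43 μT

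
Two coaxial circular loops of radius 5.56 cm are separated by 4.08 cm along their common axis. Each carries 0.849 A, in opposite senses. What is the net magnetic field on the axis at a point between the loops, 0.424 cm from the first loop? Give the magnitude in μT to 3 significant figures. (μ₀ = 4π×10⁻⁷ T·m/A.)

B ≈ 3.91 μT

Each loop contributes B = μ₀IR²/[2(R²+z²)^(3/2)] on the axis, with z measured from that loop.
Loop 1 (z = 0.00424 m): B₁ = 9.51×10⁻⁶ T. Loop 2 (z = 0.03656 m): B₂ = 5.60×10⁻⁶ T.
The fields oppose: B = |B₁ − B₂| = 3.91×10⁻⁶ T.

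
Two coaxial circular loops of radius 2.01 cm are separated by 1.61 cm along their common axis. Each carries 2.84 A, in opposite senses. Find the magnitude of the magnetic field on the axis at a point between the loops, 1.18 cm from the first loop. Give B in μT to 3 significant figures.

Each loop contributes B = μ₀IR²/[2(R²+z²)^(3/2)] on the axis, with z measured from that loop.
Loop 1 (z = 0.0118 m): B₁ = 5.69×10⁻⁵ T. Loop 2 (z = 0.0043 m): B₂ = 8.30×10⁻⁵ T.
The fields oppose: B = |B₁ − B₂| = 2.61×10⁻⁵ T.

B ≈ 26.1 μT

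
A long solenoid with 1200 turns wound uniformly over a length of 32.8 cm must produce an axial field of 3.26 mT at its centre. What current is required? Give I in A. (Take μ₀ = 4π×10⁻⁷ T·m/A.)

I ≈ 0.709 A

Inside a long solenoid B = μ₀nI with n = 3659 m⁻¹, so I = B/(μ₀n).
I = 3.26×10⁻³ / (4π×10⁻⁷ × 3659) = 0.709 A.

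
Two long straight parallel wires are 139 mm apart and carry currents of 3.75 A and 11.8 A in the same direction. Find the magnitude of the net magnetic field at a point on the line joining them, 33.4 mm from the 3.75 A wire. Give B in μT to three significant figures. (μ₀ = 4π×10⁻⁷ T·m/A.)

B ≈ 0.107 μT

Each long wire gives B = μ₀I/(2πd). Distances are d₁ = 0.0334 m and d₂ = 0.1056 m.
B₁ = 2.25×10⁻⁵ T, B₂ = 2.23×10⁻⁵ T.
Between parallel currents the two contributions point in opposite directions, so they subtract. B = |B₁ − B₂| = |2.25×10⁻⁵ − 2.23×10⁻⁵| = 1.07×10⁻⁷ T.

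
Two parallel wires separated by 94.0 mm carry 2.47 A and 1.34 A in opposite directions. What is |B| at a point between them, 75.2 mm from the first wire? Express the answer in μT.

B ≈ 20.8 μT

Each long wire gives B = μ₀I/(2πd). Distances are d₁ = 0.0752 m and d₂ = 0.0188 m.
B₁ = 6.57×10⁻⁶ T, B₂ = 1.43×10⁻⁵ T.
Between antiparallel currents both contributions point the same way, so they add. B = B₁ + B₂ = 6.57×10⁻⁶ + 1.43×10⁻⁵ = 2.08×10⁻⁵ T.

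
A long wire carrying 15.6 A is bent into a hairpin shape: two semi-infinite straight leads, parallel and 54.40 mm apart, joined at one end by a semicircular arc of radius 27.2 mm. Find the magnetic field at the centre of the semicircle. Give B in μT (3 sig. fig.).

B ≈ 295 μT

The semicircular arc contributes B_arc = μ₀I·π/(4πR) = μ₀I/(4R) = 1.80×10⁻⁴ T.
Each semi-infinite lead is at perpendicular distance R = 0.0272 m from the centre, with the perpendicular foot at its near end, so it contributes μ₀I/(4πR); both point the same way, together 1.15×10⁻⁴ T.
Arc and leads all point the same direction: B = 1.80×10⁻⁴ + 1.15×10⁻⁴ = 2.95×10⁻⁴ T.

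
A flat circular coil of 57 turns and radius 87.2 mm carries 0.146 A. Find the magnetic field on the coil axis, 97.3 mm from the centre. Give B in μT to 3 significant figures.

B ≈ 17.8 μT

For an N-turn flat coil, B = Nμ₀IR²/[2(R²+z²)^(3/2)] with R = 0.0872 m, z = 0.0973 m.
B = 57 × 3.13×10⁻⁷ T = 1.78×10⁻⁵ T.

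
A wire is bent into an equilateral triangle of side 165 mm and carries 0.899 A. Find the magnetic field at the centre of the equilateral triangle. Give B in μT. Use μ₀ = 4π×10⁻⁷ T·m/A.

Each side is a finite straight segment at perpendicular distance d = a/(2 tan(π/3)) = 0.04763 m from the centre, with end-angles ±π/3.
One side contributes B₁ = (μ₀I/4πd)·2 sin(π/3) = 3.27×10⁻⁶ T.
All 3 sides add in the same direction: B = 3 × 3.27×10⁻⁶ = 9.81×10⁻⁶ T.

B ≈ 9.81 μT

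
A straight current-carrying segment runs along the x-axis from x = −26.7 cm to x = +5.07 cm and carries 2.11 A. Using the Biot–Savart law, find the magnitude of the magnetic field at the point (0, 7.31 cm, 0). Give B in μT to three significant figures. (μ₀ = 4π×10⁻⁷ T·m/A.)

For a finite straight segment, B = (μ₀I/4πd)(sinθ₁ + sinθ₂), where θ₁, θ₂ are the angles from the perpendicular to each end.
The perpendicular distance is d = 0.0731 m; the end-offsets along the wire are a = 0.267 m and b = 0.0507 m.
sinθ₁ = 0.267/√(0.267²+0.0731²) = 0.9645; sinθ₂ = 0.0507/√(0.0507²+0.0731²) = 0.5699.
B = (4π×10⁻⁷ × 2.11) / (4π × 0.0731) × (0.9645 + 0.5699) = 4.43×10⁻⁶ T.

B ≈ 4.43 μT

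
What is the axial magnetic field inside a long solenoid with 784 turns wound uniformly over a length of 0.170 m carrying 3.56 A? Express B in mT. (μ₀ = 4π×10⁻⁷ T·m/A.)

B ≈ 20.6 mT

Inside a long solenoid, B = μ₀nI with n = 4612 turns/m.
B = 4π×10⁻⁷ × 4612 × 3.56 = 2.06×10⁻² T.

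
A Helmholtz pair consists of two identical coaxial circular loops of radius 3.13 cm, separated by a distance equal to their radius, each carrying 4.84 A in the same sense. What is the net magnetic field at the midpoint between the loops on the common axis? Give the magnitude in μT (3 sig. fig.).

Each loop contributes B = μ₀IR²/[2(R²+z²)^(3/2)] on the axis, with z measured from that loop.
Loop 1 (z = 0.01565 m): B₁ = 6.95×10⁻⁵ T. Loop 2 (z = 0.01565 m): B₂ = 6.95×10⁻⁵ T.
The fields add: B = B₁ + B₂ = 1.39×10⁻⁴ T.

B ≈ 139 μT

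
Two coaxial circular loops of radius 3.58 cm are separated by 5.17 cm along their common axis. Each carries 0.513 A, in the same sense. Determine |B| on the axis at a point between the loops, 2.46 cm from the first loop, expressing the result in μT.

B ≈ 9.60 μT

Each loop contributes B = μ₀IR²/[2(R²+z²)^(3/2)] on the axis, with z measured from that loop.
Loop 1 (z = 0.0246 m): B₁ = 5.04×10⁻⁶ T. Loop 2 (z = 0.0271 m): B₂ = 4.56×10⁻⁶ T.
The fields add: B = B₁ + B₂ = 9.60×10⁻⁶ T.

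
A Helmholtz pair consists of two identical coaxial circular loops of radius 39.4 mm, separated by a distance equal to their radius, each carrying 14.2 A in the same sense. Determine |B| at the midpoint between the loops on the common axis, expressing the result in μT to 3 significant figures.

Each loop contributes B = μ₀IR²/[2(R²+z²)^(3/2)] on the axis, with z measured from that loop.
Loop 1 (z = 0.0197 m): B₁ = 1.62×10⁻⁴ T. Loop 2 (z = 0.0197 m): B₂ = 1.62×10⁻⁴ T.
The fields add: B = B₁ + B₂ = 3.24×10⁻⁴ T.

B ≈ 324 μT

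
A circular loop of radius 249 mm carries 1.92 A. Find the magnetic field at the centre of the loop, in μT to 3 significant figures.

B ≈ 4.84 μT

At the centre of a circular loop the Biot–Savart law gives B = μ₀I/(2R).
B = (4π×10⁻⁷ × 1.92) / (2 × 0.249) = 4.84×10⁻⁶ T.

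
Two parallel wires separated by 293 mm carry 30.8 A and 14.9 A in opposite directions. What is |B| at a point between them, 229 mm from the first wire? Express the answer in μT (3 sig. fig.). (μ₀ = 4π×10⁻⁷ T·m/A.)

B ≈ 73.5 μT

Each long wire gives B = μ₀I/(2πd). Distances are d₁ = 0.229 m and d₂ = 0.064 m.
B₁ = 2.69×10⁻⁵ T, B₂ = 4.66×10⁻⁵ T.
Between antiparallel currents both contributions point the same way, so they add. B = B₁ + B₂ = 2.69×10⁻⁵ + 4.66×10⁻⁵ = 7.35×10⁻⁵ T.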